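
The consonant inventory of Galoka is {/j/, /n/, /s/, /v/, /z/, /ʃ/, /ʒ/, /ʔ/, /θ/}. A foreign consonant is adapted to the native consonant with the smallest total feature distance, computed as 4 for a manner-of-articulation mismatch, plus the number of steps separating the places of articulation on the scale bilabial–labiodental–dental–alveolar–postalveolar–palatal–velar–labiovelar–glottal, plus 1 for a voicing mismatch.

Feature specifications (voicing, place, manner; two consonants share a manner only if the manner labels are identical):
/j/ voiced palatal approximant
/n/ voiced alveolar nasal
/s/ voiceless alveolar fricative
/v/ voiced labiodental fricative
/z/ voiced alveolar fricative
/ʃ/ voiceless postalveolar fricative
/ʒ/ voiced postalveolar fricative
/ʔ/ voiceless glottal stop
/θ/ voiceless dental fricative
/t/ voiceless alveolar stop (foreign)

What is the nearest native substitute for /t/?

s

/s/ is closest: manner differs (stop→fricative, +4), place distance 0 (alveolar→alveolar), same voicing; total 4. Next closest is /n/ at distance 5.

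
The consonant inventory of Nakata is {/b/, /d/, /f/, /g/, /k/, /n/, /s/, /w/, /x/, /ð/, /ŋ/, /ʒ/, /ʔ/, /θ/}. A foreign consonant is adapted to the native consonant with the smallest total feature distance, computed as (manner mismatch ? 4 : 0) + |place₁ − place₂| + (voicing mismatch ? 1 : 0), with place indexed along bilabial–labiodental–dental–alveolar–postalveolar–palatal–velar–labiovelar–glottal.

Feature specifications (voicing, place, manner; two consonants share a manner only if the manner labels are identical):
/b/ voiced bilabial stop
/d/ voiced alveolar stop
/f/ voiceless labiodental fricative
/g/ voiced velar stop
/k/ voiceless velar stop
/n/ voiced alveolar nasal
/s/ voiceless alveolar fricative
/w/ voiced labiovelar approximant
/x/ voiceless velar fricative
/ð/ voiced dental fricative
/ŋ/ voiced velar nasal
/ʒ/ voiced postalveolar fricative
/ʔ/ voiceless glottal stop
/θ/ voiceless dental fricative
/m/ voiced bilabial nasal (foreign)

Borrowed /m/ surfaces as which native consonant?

n

/n/ is closest: same manner (nasal), place distance 3 (bilabial→alveolar), same voicing; total 3. Next closest is /b/ at distance 4.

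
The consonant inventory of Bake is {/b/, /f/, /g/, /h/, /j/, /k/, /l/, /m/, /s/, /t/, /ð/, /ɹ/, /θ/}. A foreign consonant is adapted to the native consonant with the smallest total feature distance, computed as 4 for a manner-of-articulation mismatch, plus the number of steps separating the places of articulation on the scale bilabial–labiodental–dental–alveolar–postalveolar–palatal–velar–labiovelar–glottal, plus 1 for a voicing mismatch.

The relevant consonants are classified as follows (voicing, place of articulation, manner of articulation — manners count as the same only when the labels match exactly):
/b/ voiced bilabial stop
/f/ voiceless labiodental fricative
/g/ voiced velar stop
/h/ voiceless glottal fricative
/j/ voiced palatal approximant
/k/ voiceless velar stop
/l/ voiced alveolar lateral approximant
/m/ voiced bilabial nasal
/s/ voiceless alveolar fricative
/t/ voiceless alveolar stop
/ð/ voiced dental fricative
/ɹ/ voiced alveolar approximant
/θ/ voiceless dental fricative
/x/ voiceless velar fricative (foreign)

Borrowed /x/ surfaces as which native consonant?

/h/ is closest: same manner (fricative), place distance 2 (velar→glottal), same voicing; total 2. Next closest is /s/ at distance 3.

h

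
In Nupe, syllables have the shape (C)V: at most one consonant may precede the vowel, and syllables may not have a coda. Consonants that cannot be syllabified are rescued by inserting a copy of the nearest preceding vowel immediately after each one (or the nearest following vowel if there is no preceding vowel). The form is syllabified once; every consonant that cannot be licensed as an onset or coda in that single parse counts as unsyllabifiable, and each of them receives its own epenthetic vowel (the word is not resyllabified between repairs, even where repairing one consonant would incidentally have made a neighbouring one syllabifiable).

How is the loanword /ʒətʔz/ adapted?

The consonants /t/, /ʔ/, /z/ cannot be parsed into a legal (C)V syllable (no codas are permitted; onsets are limited to one consonant).
Each unlicensed consonant becomes the onset of a new syllable: /t/ → /tə/, /ʔ/ → /ʔə/, /z/ → /zə/.

ʒətəʔəzə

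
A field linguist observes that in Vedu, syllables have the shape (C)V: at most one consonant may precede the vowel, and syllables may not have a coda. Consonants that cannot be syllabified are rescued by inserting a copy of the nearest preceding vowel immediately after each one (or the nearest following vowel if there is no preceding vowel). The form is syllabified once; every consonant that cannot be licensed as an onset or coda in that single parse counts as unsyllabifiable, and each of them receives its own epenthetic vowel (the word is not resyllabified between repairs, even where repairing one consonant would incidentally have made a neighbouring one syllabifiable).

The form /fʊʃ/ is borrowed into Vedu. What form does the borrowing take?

fʊʃʊ

Under (C)V, the unsyllabifiable consonants are /ʃ/ (no codas are permitted; onsets are limited to one consonant).
Epenthesis after each stranded consonant: /ʃ/ → /ʃʊ/.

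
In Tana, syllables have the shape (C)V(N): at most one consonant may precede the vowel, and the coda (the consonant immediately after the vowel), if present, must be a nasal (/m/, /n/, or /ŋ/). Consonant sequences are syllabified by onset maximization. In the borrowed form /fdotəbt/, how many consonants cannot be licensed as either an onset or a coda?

3

Syllabifying with onset maximization leaves /f/, /b/, /t/ stranded (only a nasal (/m/, /n/, or /ŋ/) is licensed in coda position; onsets are limited to one consonant).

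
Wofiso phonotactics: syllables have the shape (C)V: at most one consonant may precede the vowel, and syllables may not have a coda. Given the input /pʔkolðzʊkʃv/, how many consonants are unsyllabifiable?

7

Syllabifying with onset maximization leaves /p/, /ʔ/, /l/, /ð/, /k/, /ʃ/, /v/ stranded (no codas are permitted; onsets are limited to one consonant).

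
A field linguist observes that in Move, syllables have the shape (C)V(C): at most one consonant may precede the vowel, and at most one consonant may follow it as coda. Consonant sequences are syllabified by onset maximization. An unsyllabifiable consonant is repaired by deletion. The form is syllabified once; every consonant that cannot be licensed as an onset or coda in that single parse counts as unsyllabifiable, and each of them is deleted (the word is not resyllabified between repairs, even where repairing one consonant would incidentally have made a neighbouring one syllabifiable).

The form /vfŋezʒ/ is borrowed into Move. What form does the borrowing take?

ŋez

Syllabifying with onset maximization leaves /v/, /f/, /ʒ/ stranded (at most one coda consonant is licensed; onsets are limited to one consonant).
Deletion applies to /v/, /f/, /ʒ/.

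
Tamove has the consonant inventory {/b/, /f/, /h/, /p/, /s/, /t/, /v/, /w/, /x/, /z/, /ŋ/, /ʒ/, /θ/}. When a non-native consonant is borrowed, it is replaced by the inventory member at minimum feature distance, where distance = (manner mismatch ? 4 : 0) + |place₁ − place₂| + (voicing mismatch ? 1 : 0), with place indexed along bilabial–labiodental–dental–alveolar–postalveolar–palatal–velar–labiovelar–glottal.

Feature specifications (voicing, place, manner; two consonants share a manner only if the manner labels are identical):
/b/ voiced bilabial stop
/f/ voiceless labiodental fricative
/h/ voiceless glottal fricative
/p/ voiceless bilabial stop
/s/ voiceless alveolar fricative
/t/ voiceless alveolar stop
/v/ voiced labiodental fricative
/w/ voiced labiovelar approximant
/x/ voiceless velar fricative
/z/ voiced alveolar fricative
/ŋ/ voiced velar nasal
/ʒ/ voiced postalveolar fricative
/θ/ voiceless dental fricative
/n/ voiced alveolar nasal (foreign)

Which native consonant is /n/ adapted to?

/ŋ/ is closest: same manner (nasal), place distance 3 (alveolar→velar), same voicing; total 3. Next closest is /z/ at distance 4.

ŋ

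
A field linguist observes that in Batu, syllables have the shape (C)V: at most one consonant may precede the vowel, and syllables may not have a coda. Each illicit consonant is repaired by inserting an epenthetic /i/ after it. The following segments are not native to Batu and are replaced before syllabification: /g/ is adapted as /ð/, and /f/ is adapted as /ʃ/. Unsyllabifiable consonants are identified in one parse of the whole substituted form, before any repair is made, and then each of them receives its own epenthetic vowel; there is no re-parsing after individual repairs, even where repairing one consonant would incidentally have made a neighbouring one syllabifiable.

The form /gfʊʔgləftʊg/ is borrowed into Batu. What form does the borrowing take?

ðiʃʊʔiðiləʃitʊði

Substitution: /g/ → /ð/, /f/ → /ʃ/, giving /ðʃʊʔðləʃtʊð/.
The consonants /ð/, /ʔ/, /ð/, /ʃ/, /ð/ cannot be parsed into a legal (C)V syllable (no codas are permitted; onsets are limited to one consonant).
Each unlicensed consonant becomes the onset of a new syllable: /ð/ → /ði/, /ʔ/ → /ʔi/, /ð/ → /ði/, /ʃ/ → /ʃi/, /ð/ → /ði/.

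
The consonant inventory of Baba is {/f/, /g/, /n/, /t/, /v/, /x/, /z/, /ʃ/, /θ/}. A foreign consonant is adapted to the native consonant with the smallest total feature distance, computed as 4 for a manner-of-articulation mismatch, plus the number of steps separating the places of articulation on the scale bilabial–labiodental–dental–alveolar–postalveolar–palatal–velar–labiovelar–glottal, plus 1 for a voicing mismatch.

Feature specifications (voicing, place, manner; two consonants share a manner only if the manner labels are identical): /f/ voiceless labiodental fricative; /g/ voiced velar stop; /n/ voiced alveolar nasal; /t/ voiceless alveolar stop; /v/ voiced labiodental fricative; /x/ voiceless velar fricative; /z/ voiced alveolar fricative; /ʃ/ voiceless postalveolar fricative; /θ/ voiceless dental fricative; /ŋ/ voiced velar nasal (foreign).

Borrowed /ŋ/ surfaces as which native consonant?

/n/ is closest: same manner (nasal), place distance 3 (velar→alveolar), same voicing; total 3. Next closest is /g/ at distance 4.

n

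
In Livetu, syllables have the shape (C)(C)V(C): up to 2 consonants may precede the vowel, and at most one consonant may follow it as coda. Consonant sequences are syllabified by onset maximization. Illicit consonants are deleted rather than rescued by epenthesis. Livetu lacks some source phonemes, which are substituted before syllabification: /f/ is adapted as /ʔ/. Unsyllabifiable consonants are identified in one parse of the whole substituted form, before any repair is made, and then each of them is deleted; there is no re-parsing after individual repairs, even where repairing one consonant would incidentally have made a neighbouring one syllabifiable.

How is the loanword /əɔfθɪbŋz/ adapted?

Substitution: /f/ → /ʔ/, giving /əɔʔθɪbŋz/.
Under (C)(C)V(C), the unsyllabifiable consonants are /ŋ/, /z/ (at most one coda consonant is licensed; onsets may contain at most 2 consonants).
Deletion applies to /ŋ/, /z/.

əɔʔθɪb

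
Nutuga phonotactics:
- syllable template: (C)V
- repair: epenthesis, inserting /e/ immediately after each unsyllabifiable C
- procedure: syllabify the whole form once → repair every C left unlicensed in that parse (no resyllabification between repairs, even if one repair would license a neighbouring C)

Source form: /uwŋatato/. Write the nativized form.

uweŋatato

Syllabifying with onset maximization leaves /w/ stranded (no codas are permitted; onsets are limited to one consonant).
Epenthesis after each stranded consonant: /w/ → /we/.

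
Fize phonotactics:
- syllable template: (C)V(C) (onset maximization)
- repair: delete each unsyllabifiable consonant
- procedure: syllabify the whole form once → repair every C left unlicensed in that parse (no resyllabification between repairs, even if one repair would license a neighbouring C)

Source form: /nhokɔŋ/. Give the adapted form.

hokɔŋ

Under (C)V(C), the unsyllabifiable consonants are /n/ (at most one coda consonant is licensed; onsets are limited to one consonant).
Deletion applies to /n/.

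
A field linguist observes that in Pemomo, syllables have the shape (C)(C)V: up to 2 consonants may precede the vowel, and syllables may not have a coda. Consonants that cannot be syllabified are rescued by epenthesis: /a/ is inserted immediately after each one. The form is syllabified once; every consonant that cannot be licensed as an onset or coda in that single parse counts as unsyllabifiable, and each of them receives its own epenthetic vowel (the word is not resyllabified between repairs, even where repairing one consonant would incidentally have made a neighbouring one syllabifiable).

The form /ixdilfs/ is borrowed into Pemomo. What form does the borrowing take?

ixdilafasa

Under (C)(C)V, the unsyllabifiable consonants are /l/, /f/, /s/ (no codas are permitted; onsets may contain at most 2 consonants).
Each unlicensed consonant becomes the onset of a new syllable: /l/ → /la/, /f/ → /fa/, /s/ → /sa/.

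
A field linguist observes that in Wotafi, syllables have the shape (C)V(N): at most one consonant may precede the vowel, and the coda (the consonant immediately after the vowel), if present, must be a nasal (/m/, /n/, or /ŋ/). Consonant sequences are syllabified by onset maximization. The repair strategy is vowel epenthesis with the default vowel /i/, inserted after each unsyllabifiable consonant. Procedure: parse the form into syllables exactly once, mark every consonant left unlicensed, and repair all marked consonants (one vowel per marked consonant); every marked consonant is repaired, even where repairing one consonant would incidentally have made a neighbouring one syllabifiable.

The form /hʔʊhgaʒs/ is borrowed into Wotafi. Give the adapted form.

Under (C)V(N), the unsyllabifiable consonants are /h/, /h/, /ʒ/, /s/ (only a nasal (/m/, /n/, or /ŋ/) is licensed in coda position; onsets are limited to one consonant).
Epenthesis after each stranded consonant: /h/ → /hi/, /h/ → /hi/, /ʒ/ → /ʒi/, /s/ → /si/.

hiʔʊhigaʒisi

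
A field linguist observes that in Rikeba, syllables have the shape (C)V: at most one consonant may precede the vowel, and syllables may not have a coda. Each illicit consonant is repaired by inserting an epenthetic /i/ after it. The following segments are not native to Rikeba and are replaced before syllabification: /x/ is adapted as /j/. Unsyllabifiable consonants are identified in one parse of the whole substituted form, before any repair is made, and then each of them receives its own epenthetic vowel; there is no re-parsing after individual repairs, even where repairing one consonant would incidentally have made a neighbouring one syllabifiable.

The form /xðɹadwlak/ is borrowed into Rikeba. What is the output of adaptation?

Substitution: /x/ → /j/, giving /jðɹadwlak/.
Syllabifying with onset maximization leaves /j/, /ð/, /d/, /w/, /k/ stranded (no codas are permitted; onsets are limited to one consonant).
Each unlicensed consonant becomes the onset of a new syllable: /j/ → /ji/, /ð/ → /ði/, /d/ → /di/, /w/ → /wi/, /k/ → /ki/.

jiðiɹadiwilaki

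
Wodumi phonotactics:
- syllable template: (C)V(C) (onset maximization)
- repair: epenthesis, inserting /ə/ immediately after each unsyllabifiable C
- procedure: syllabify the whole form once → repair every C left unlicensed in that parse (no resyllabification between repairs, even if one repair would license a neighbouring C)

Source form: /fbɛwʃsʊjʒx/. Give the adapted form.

The consonants /f/, /ʃ/, /ʒ/, /x/ cannot be parsed into a legal (C)V(C) syllable (at most one coda consonant is licensed; onsets are limited to one consonant).
Epenthesis after each stranded consonant: /f/ → /fə/, /ʃ/ → /ʃə/, /ʒ/ → /ʒə/, /x/ → /xə/.

fəbɛwʃəsʊjʒəxə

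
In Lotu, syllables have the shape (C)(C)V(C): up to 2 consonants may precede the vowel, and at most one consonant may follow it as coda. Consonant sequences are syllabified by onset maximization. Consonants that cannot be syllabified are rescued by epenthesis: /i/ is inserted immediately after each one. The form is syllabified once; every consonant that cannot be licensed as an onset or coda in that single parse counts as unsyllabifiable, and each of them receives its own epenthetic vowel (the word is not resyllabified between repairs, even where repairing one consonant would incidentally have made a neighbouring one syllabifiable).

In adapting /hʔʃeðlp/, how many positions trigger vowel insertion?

The unsyllabifiable consonants are /h/, /l/, /p/; each receives one epenthetic vowel.

3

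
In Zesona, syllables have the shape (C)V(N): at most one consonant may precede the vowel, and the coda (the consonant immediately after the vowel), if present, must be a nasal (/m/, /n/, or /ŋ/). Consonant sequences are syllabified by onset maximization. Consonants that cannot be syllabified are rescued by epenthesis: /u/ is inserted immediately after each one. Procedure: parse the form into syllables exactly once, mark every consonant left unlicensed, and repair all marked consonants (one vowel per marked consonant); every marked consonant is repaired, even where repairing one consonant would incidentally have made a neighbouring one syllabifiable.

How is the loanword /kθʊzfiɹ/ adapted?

kuθʊzufiɹu

Under (C)V(N), the unsyllabifiable consonants are /k/, /z/, /ɹ/ (only a nasal (/m/, /n/, or /ŋ/) is licensed in coda position; onsets are limited to one consonant).
Inserting the epenthetic vowel yields /k/ → /ku/, /z/ → /zu/, /ɹ/ → /ɹu/.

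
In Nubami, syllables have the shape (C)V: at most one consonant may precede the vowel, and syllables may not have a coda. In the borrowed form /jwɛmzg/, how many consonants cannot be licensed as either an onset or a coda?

4

Under (C)V, the unsyllabifiable consonants are /j/, /m/, /z/, /g/ (no codas are permitted; onsets are limited to one consonant).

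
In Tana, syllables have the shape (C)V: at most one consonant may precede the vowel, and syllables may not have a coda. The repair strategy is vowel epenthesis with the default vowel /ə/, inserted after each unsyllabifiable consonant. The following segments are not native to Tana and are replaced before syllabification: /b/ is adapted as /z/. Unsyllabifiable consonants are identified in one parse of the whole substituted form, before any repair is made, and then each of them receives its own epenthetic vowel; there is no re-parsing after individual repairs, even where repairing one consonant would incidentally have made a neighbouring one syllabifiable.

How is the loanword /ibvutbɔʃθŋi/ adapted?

Substitution: /b/ → /z/, giving /izvutzɔʃθŋi/.
The consonants /z/, /t/, /ʃ/, /θ/ cannot be parsed into a legal (C)V syllable (no codas are permitted; onsets are limited to one consonant).
Epenthesis after each stranded consonant: /z/ → /zə/, /t/ → /tə/, /ʃ/ → /ʃə/, /θ/ → /θə/.

izəvutəzɔʃəθəŋi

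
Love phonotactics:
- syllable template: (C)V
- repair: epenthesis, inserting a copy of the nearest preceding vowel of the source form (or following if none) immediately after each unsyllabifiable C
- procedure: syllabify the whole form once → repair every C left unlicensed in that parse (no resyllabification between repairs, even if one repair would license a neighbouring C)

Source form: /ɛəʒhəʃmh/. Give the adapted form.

Syllabifying with onset maximization leaves /ʒ/, /ʃ/, /m/, /h/ stranded (no codas are permitted; onsets are limited to one consonant).
Epenthesis after each stranded consonant: /ʒ/ → /ʒə/, /ʃ/ → /ʃə/, /m/ → /mə/, /h/ → /hə/.

ɛəʒəhəʃəməhə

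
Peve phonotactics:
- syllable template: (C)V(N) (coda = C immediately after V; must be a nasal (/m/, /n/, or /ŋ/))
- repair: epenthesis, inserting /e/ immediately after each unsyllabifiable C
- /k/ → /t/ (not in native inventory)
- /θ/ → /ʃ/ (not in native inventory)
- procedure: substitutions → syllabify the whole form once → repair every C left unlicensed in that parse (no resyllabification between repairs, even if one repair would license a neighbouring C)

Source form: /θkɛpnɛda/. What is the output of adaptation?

Substitution: /θ/ → /ʃ/, /k/ → /t/, giving /ʃtɛpnɛda/.
Syllabifying with onset maximization leaves /ʃ/, /p/ stranded (only a nasal (/m/, /n/, or /ŋ/) is licensed in coda position; onsets are limited to one consonant).
Epenthesis after each stranded consonant: /ʃ/ → /ʃe/, /p/ → /pe/.

ʃetɛpenɛda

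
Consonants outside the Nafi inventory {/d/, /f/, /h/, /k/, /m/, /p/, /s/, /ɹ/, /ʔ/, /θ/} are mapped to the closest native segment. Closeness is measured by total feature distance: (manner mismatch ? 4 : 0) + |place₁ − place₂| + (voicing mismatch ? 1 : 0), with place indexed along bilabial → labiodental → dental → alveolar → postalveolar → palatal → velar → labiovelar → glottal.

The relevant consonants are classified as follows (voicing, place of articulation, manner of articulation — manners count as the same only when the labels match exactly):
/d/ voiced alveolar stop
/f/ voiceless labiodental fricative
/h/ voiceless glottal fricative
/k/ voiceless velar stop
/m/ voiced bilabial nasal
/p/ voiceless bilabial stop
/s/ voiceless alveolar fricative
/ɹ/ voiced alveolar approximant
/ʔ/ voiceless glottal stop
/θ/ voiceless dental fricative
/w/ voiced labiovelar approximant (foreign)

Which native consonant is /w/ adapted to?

ɹ

/ɹ/ is closest: same manner (approximant), place distance 4 (labiovelar→alveolar), same voicing; total 4. Next closest is /h/ at distance 6.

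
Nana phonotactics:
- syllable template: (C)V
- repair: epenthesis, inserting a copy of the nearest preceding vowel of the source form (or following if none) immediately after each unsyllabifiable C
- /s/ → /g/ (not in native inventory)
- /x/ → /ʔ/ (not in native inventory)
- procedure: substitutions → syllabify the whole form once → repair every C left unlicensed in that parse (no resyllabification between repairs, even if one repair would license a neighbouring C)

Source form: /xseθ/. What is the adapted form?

Substitution: /x/ → /ʔ/, /s/ → /g/, giving /ʔgeθ/.
The consonants /ʔ/, /θ/ cannot be parsed into a legal (C)V syllable (no codas are permitted; onsets are limited to one consonant).
Each unlicensed consonant becomes the onset of a new syllable: /ʔ/ → /ʔe/, /θ/ → /θe/.

ʔegeθe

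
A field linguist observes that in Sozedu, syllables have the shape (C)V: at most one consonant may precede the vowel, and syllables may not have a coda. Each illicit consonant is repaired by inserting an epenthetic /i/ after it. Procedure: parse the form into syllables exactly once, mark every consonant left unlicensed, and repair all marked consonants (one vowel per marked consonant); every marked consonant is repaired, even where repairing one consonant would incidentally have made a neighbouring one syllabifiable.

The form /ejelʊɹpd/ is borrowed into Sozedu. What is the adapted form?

ejelʊɹipidi

Syllabifying with onset maximization leaves /ɹ/, /p/, /d/ stranded (no codas are permitted; onsets are limited to one consonant).
Each unlicensed consonant becomes the onset of a new syllable: /ɹ/ → /ɹi/, /p/ → /pi/, /d/ → /di/.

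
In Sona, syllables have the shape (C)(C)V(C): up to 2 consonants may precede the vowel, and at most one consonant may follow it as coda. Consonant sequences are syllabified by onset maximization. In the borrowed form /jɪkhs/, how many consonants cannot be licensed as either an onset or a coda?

2

The consonants /h/, /s/ cannot be parsed into a legal (C)(C)V(C) syllable (at most one coda consonant is licensed; onsets may contain at most 2 consonants).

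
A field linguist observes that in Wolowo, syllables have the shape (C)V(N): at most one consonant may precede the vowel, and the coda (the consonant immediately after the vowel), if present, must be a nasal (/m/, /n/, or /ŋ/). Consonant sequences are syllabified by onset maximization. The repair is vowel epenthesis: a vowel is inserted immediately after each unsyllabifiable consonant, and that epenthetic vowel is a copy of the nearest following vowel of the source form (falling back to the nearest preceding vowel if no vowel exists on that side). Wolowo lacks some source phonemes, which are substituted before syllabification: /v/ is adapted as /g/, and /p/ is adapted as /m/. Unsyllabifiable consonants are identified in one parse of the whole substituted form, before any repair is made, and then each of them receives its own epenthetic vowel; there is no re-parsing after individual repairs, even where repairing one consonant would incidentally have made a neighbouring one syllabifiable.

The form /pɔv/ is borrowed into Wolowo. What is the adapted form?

Substitution: /p/ → /m/, /v/ → /g/, giving /mɔg/.
Syllabifying with onset maximization leaves /g/ stranded (only a nasal (/m/, /n/, or /ŋ/) is licensed in coda position; onsets are limited to one consonant).
Each unlicensed consonant becomes the onset of a new syllable: /g/ → /gɔ/.

mɔgɔ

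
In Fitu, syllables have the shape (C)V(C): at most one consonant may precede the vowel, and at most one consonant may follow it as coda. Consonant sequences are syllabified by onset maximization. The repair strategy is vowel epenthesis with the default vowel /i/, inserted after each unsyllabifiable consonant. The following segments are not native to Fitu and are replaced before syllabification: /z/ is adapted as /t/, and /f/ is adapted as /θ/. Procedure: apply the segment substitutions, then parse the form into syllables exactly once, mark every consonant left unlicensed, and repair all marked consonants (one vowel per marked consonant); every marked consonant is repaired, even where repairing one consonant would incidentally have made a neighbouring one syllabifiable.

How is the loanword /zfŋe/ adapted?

tiθiŋe

Substitution: /z/ → /t/, /f/ → /θ/, giving /tθŋe/.
The consonants /t/, /θ/ cannot be parsed into a legal (C)V(C) syllable (at most one coda consonant is licensed; onsets are limited to one consonant).
Epenthesis after each stranded consonant: /t/ → /ti/, /θ/ → /θi/.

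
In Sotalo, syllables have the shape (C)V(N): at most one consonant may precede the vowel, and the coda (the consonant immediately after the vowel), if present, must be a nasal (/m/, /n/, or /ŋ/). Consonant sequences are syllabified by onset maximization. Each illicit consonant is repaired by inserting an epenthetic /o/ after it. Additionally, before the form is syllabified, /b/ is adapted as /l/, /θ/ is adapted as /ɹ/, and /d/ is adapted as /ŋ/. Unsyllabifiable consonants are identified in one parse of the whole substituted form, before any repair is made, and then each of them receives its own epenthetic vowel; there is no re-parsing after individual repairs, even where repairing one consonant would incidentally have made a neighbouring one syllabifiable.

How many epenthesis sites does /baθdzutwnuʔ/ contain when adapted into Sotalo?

After substitution the input is /laɹŋzutwnuʔ/.
The unsyllabifiable consonants are /ɹ/, /ŋ/, /t/, /w/, /ʔ/; each receives one epenthetic vowel.

5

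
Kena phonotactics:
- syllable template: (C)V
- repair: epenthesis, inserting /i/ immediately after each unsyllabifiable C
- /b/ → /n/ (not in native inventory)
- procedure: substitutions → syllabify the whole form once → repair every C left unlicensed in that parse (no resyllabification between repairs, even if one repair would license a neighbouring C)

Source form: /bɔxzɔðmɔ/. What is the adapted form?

nɔxizɔðimɔ

Substitution: /b/ → /n/, giving /nɔxzɔðmɔ/.
Syllabifying with onset maximization leaves /x/, /ð/ stranded (no codas are permitted; onsets are limited to one consonant).
Inserting the epenthetic vowel yields /x/ → /xi/, /ð/ → /ði/.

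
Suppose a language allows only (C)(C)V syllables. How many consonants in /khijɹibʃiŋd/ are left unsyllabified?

Under (C)(C)V, the unsyllabifiable consonants are /ŋ/, /d/ (no codas are permitted; onsets may contain at most 2 consonants).

2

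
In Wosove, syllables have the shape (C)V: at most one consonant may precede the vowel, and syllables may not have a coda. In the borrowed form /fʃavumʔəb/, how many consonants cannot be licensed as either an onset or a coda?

3

Syllabifying with onset maximization leaves /f/, /m/, /b/ stranded (no codas are permitted; onsets are limited to one consonant).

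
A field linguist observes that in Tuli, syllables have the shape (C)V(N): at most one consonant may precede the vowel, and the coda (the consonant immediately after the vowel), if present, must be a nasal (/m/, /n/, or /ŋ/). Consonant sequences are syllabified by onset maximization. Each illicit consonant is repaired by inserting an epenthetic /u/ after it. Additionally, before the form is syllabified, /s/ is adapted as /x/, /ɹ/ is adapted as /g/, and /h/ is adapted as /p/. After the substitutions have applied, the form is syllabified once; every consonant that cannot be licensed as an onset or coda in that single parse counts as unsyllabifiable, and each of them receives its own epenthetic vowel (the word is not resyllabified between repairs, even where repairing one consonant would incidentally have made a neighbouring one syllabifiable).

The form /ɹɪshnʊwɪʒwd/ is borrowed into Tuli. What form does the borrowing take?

Substitution: /ɹ/ → /g/, /s/ → /x/, /h/ → /p/, giving /gɪxpnʊwɪʒwd/.
The consonants /x/, /p/, /ʒ/, /w/, /d/ cannot be parsed into a legal (C)V(N) syllable (only a nasal (/m/, /n/, or /ŋ/) is licensed in coda position; onsets are limited to one consonant).
Each unlicensed consonant becomes the onset of a new syllable: /x/ → /xu/, /p/ → /pu/, /ʒ/ → /ʒu/, /w/ → /wu/, /d/ → /du/.

gɪxupunʊwɪʒuwudu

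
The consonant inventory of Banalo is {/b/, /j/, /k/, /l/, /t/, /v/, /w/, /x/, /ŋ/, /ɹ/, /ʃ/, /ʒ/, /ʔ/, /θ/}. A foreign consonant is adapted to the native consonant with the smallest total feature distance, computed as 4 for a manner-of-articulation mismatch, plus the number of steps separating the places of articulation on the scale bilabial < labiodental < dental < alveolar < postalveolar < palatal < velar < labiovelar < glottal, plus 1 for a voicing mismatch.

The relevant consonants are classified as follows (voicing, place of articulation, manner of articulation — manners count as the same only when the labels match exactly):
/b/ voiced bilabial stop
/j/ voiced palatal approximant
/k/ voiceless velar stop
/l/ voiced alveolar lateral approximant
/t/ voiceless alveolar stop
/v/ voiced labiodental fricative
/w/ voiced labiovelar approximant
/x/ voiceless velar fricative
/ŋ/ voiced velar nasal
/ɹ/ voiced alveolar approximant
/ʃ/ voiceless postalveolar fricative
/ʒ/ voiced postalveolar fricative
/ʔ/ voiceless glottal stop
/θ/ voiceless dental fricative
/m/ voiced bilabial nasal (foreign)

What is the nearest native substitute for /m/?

/b/ is closest: manner differs (nasal→stop, +4), place distance 0 (bilabial→bilabial), same voicing; total 4. Next closest is /v/ at distance 5.

b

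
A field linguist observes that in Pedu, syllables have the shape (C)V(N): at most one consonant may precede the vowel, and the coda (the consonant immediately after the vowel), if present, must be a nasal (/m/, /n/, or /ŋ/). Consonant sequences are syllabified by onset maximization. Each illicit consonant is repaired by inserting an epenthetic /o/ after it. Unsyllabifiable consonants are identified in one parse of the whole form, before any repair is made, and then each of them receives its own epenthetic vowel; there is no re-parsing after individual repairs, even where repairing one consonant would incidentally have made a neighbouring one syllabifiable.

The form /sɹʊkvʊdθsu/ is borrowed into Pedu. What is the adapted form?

Under (C)V(N), the unsyllabifiable consonants are /s/, /k/, /d/, /θ/ (only a nasal (/m/, /n/, or /ŋ/) is licensed in coda position; onsets are limited to one consonant).
Inserting the epenthetic vowel yields /s/ → /so/, /k/ → /ko/, /d/ → /do/, /θ/ → /θo/.

soɹʊkovʊdoθosu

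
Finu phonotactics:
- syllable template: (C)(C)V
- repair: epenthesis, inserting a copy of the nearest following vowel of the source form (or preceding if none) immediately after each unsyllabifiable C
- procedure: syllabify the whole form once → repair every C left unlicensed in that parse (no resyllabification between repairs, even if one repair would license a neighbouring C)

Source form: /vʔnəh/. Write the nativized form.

Syllabifying with onset maximization leaves /v/, /h/ stranded (no codas are permitted; onsets may contain at most 2 consonants).
Inserting the epenthetic vowel yields /v/ → /və/, /h/ → /hə/.

vəʔnəhə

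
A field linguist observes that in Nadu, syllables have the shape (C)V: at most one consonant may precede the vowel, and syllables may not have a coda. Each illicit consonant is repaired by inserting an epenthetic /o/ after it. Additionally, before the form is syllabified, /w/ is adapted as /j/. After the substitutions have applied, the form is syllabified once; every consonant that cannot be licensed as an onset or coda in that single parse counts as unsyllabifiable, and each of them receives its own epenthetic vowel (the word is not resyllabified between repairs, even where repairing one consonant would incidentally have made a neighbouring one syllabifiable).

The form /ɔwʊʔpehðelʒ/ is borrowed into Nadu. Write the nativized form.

ɔjʊʔopehoðeloʒo

Substitution: /w/ → /j/, giving /ɔjʊʔpehðelʒ/.
Syllabifying with onset maximization leaves /ʔ/, /h/, /l/, /ʒ/ stranded (no codas are permitted; onsets are limited to one consonant).
Inserting the epenthetic vowel yields /ʔ/ → /ʔo/, /h/ → /ho/, /l/ → /lo/, /ʒ/ → /ʒo/.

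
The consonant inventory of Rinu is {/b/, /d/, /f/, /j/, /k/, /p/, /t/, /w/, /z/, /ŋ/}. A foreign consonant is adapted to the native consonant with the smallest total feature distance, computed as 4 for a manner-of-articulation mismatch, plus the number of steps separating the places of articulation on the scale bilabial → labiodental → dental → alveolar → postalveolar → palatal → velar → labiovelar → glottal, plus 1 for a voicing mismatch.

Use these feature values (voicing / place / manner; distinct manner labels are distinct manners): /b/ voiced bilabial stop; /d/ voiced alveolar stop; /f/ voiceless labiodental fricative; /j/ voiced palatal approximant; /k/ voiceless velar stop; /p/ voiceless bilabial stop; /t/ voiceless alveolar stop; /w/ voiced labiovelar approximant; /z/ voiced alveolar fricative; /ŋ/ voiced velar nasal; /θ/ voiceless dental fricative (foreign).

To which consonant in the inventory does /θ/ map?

f

/f/ is closest: same manner (fricative), place distance 1 (dental→labiodental), same voicing; total 1. Next closest is /z/ at distance 2.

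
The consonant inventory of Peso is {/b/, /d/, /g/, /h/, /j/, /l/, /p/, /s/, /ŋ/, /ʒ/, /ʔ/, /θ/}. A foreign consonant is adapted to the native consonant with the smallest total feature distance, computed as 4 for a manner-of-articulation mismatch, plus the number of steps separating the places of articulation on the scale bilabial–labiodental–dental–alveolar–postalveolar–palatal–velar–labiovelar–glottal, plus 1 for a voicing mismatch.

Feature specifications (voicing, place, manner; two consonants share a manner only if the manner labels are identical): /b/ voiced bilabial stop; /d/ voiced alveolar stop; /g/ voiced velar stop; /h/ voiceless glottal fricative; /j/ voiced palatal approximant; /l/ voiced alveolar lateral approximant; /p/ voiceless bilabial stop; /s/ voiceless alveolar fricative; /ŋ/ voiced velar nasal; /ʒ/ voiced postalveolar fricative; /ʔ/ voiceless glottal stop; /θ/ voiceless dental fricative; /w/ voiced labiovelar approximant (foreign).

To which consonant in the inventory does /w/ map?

j

/j/ is closest: same manner (approximant), place distance 2 (labiovelar→palatal), same voicing; total 2. Next closest is /g/ at distance 5.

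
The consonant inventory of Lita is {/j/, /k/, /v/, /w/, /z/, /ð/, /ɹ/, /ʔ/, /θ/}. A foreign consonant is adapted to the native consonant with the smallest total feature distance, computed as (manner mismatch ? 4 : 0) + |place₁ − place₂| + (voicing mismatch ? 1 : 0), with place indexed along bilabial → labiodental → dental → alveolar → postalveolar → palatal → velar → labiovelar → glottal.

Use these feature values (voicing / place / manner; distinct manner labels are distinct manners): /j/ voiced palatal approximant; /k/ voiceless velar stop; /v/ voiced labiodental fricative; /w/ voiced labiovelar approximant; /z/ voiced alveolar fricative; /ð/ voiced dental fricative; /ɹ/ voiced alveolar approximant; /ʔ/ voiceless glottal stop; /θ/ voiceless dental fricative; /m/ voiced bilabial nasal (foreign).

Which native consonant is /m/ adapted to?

v

/v/ is closest: manner differs (nasal→fricative, +4), place distance 1 (bilabial→labiodental), same voicing; total 5. Next closest is /ð/ at distance 6.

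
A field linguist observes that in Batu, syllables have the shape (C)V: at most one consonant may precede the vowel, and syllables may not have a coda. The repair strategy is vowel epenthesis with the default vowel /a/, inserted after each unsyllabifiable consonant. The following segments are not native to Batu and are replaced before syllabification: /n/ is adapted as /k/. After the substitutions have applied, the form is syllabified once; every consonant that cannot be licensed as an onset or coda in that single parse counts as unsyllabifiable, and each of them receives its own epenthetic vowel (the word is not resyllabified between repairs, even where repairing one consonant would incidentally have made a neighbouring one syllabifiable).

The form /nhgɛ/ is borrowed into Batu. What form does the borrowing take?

Substitution: /n/ → /k/, giving /khgɛ/.
Under (C)V, the unsyllabifiable consonants are /k/, /h/ (no codas are permitted; onsets are limited to one consonant).
Each unlicensed consonant becomes the onset of a new syllable: /k/ → /ka/, /h/ → /ha/.

kahagɛ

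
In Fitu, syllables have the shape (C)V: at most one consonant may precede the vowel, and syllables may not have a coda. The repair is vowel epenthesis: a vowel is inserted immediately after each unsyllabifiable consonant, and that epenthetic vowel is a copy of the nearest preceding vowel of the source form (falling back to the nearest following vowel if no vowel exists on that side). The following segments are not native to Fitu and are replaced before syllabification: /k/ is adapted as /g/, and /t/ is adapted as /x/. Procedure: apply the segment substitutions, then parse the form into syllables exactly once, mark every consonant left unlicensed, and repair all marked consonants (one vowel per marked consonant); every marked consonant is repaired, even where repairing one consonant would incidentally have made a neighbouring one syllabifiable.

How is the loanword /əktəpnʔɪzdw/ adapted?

Substitution: /k/ → /g/, /t/ → /x/, giving /əgxəpnʔɪzdw/.
The consonants /g/, /p/, /n/, /z/, /d/, /w/ cannot be parsed into a legal (C)V syllable (no codas are permitted; onsets are limited to one consonant).
Inserting the epenthetic vowel yields /g/ → /gə/, /p/ → /pə/, /n/ → /nə/, /z/ → /zɪ/, /d/ → /dɪ/, /w/ → /wɪ/.

əgəxəpənəʔɪzɪdɪwɪ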